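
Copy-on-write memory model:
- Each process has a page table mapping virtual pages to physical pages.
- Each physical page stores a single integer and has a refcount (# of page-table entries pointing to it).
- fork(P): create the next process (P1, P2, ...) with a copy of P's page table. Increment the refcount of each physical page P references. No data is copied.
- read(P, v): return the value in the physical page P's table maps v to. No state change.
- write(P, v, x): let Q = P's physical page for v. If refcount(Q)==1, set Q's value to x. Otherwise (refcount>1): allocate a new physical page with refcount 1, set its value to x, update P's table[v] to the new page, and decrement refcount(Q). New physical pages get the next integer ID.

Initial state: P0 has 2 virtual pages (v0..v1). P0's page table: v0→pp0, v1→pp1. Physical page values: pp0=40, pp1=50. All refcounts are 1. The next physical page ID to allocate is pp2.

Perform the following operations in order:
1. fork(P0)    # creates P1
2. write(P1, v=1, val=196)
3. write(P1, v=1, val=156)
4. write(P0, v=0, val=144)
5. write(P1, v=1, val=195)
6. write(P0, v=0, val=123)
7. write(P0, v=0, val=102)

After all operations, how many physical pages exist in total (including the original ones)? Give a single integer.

Answer: 4

Derivation:
Op 1: fork(P0) -> P1. 2 ppages; refcounts: pp0:2 pp1:2
Op 2: write(P1, v1, 196). refcount(pp1)=2>1 -> COPY to pp2. 3 ppages; refcounts: pp0:2 pp1:1 pp2:1
Op 3: write(P1, v1, 156). refcount(pp2)=1 -> write in place. 3 ppages; refcounts: pp0:2 pp1:1 pp2:1
Op 4: write(P0, v0, 144). refcount(pp0)=2>1 -> COPY to pp3. 4 ppages; refcounts: pp0:1 pp1:1 pp2:1 pp3:1
Op 5: write(P1, v1, 195). refcount(pp2)=1 -> write in place. 4 ppages; refcounts: pp0:1 pp1:1 pp2:1 pp3:1
Op 6: write(P0, v0, 123). refcount(pp3)=1 -> write in place. 4 ppages; refcounts: pp0:1 pp1:1 pp2:1 pp3:1
Op 7: write(P0, v0, 102). refcount(pp3)=1 -> write in place. 4 ppages; refcounts: pp0:1 pp1:1 pp2:1 pp3:1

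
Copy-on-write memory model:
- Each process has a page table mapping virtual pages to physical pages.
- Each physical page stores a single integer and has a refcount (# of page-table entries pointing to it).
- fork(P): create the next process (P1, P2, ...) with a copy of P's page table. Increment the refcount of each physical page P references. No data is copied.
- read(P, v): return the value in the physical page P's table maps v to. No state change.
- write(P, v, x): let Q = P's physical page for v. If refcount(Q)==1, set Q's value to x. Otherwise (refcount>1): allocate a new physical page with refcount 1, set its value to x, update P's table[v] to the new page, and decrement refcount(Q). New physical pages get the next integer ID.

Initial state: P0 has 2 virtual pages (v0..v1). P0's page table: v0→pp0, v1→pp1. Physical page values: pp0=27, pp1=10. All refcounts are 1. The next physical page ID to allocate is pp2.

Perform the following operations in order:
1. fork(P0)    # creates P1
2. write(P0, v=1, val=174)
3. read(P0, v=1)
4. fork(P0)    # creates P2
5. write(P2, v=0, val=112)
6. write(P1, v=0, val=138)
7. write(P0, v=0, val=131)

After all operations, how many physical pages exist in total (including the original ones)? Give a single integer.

Op 1: fork(P0) -> P1. 2 ppages; refcounts: pp0:2 pp1:2
Op 2: write(P0, v1, 174). refcount(pp1)=2>1 -> COPY to pp2. 3 ppages; refcounts: pp0:2 pp1:1 pp2:1
Op 3: read(P0, v1) -> 174. No state change.
Op 4: fork(P0) -> P2. 3 ppages; refcounts: pp0:3 pp1:1 pp2:2
Op 5: write(P2, v0, 112). refcount(pp0)=3>1 -> COPY to pp3. 4 ppages; refcounts: pp0:2 pp1:1 pp2:2 pp3:1
Op 6: write(P1, v0, 138). refcount(pp0)=2>1 -> COPY to pp4. 5 ppages; refcounts: pp0:1 pp1:1 pp2:2 pp3:1 pp4:1
Op 7: write(P0, v0, 131). refcount(pp0)=1 -> write in place. 5 ppages; refcounts: pp0:1 pp1:1 pp2:2 pp3:1 pp4:1

Answer: 5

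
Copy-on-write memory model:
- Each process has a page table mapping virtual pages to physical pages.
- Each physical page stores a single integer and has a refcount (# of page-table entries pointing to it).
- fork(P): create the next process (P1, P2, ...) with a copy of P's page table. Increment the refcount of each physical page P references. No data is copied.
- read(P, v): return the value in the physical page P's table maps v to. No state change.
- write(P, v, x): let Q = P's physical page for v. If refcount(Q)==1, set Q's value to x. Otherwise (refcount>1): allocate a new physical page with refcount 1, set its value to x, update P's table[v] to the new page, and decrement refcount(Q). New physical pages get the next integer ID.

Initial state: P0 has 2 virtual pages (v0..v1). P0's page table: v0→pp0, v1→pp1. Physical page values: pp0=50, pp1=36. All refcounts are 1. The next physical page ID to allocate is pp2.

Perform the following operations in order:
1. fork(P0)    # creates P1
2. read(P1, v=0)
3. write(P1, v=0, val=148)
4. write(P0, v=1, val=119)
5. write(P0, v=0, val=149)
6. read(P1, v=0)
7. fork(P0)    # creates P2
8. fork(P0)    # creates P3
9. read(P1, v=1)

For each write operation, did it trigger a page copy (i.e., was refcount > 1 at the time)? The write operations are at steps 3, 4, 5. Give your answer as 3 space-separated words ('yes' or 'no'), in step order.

Op 1: fork(P0) -> P1. 2 ppages; refcounts: pp0:2 pp1:2
Op 2: read(P1, v0) -> 50. No state change.
Op 3: write(P1, v0, 148). refcount(pp0)=2>1 -> COPY to pp2. 3 ppages; refcounts: pp0:1 pp1:2 pp2:1
Op 4: write(P0, v1, 119). refcount(pp1)=2>1 -> COPY to pp3. 4 ppages; refcounts: pp0:1 pp1:1 pp2:1 pp3:1
Op 5: write(P0, v0, 149). refcount(pp0)=1 -> write in place. 4 ppages; refcounts: pp0:1 pp1:1 pp2:1 pp3:1
Op 6: read(P1, v0) -> 148. No state change.
Op 7: fork(P0) -> P2. 4 ppages; refcounts: pp0:2 pp1:1 pp2:1 pp3:2
Op 8: fork(P0) -> P3. 4 ppages; refcounts: pp0:3 pp1:1 pp2:1 pp3:3
Op 9: read(P1, v1) -> 36. No state change.

yes yes no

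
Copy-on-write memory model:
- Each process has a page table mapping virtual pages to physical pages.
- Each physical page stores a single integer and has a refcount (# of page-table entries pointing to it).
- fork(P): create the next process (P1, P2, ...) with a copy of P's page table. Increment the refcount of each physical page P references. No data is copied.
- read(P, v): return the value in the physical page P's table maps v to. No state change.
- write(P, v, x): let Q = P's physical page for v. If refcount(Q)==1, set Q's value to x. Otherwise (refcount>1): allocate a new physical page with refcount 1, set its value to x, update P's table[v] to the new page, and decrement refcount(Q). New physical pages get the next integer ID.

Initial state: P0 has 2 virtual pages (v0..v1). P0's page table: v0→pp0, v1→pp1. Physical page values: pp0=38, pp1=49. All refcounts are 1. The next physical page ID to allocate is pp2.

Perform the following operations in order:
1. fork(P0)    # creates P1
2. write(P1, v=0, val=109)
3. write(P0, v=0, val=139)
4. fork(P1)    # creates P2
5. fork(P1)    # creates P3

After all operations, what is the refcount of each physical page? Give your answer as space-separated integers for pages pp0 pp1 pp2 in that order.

Op 1: fork(P0) -> P1. 2 ppages; refcounts: pp0:2 pp1:2
Op 2: write(P1, v0, 109). refcount(pp0)=2>1 -> COPY to pp2. 3 ppages; refcounts: pp0:1 pp1:2 pp2:1
Op 3: write(P0, v0, 139). refcount(pp0)=1 -> write in place. 3 ppages; refcounts: pp0:1 pp1:2 pp2:1
Op 4: fork(P1) -> P2. 3 ppages; refcounts: pp0:1 pp1:3 pp2:2
Op 5: fork(P1) -> P3. 3 ppages; refcounts: pp0:1 pp1:4 pp2:3

Answer: 1 4 3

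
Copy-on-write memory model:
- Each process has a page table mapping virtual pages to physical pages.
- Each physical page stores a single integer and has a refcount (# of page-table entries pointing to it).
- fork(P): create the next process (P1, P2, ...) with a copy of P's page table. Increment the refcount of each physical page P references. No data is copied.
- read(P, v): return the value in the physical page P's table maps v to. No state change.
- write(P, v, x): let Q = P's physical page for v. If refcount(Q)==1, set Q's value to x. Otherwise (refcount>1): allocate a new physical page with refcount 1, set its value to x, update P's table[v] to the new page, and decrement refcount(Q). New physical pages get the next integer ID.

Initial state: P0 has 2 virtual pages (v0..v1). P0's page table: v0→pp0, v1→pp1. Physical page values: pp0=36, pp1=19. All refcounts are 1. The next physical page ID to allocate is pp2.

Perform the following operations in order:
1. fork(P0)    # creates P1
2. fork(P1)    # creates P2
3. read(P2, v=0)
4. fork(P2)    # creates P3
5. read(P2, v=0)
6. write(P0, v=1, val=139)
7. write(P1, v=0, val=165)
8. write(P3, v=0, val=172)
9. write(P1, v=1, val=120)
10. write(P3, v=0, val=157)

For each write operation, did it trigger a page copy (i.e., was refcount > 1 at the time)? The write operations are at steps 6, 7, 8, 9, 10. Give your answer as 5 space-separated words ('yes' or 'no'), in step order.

Op 1: fork(P0) -> P1. 2 ppages; refcounts: pp0:2 pp1:2
Op 2: fork(P1) -> P2. 2 ppages; refcounts: pp0:3 pp1:3
Op 3: read(P2, v0) -> 36. No state change.
Op 4: fork(P2) -> P3. 2 ppages; refcounts: pp0:4 pp1:4
Op 5: read(P2, v0) -> 36. No state change.
Op 6: write(P0, v1, 139). refcount(pp1)=4>1 -> COPY to pp2. 3 ppages; refcounts: pp0:4 pp1:3 pp2:1
Op 7: write(P1, v0, 165). refcount(pp0)=4>1 -> COPY to pp3. 4 ppages; refcounts: pp0:3 pp1:3 pp2:1 pp3:1
Op 8: write(P3, v0, 172). refcount(pp0)=3>1 -> COPY to pp4. 5 ppages; refcounts: pp0:2 pp1:3 pp2:1 pp3:1 pp4:1
Op 9: write(P1, v1, 120). refcount(pp1)=3>1 -> COPY to pp5. 6 ppages; refcounts: pp0:2 pp1:2 pp2:1 pp3:1 pp4:1 pp5:1
Op 10: write(P3, v0, 157). refcount(pp4)=1 -> write in place. 6 ppages; refcounts: pp0:2 pp1:2 pp2:1 pp3:1 pp4:1 pp5:1

yes yes yes yes no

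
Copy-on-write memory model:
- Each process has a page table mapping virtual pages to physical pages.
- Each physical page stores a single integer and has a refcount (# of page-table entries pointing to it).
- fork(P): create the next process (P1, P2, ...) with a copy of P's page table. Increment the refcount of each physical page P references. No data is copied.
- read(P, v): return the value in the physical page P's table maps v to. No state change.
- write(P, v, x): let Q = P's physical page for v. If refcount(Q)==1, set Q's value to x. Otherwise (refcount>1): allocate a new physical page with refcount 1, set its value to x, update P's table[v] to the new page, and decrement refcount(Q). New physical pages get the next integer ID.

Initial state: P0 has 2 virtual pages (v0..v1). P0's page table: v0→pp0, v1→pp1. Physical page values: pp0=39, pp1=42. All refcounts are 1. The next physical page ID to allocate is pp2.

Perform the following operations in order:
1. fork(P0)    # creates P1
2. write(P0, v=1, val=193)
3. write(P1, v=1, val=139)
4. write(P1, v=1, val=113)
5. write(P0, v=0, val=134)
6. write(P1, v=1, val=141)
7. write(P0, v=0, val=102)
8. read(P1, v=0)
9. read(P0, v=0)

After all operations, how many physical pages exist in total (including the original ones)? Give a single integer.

Answer: 4

Derivation:
Op 1: fork(P0) -> P1. 2 ppages; refcounts: pp0:2 pp1:2
Op 2: write(P0, v1, 193). refcount(pp1)=2>1 -> COPY to pp2. 3 ppages; refcounts: pp0:2 pp1:1 pp2:1
Op 3: write(P1, v1, 139). refcount(pp1)=1 -> write in place. 3 ppages; refcounts: pp0:2 pp1:1 pp2:1
Op 4: write(P1, v1, 113). refcount(pp1)=1 -> write in place. 3 ppages; refcounts: pp0:2 pp1:1 pp2:1
Op 5: write(P0, v0, 134). refcount(pp0)=2>1 -> COPY to pp3. 4 ppages; refcounts: pp0:1 pp1:1 pp2:1 pp3:1
Op 6: write(P1, v1, 141). refcount(pp1)=1 -> write in place. 4 ppages; refcounts: pp0:1 pp1:1 pp2:1 pp3:1
Op 7: write(P0, v0, 102). refcount(pp3)=1 -> write in place. 4 ppages; refcounts: pp0:1 pp1:1 pp2:1 pp3:1
Op 8: read(P1, v0) -> 39. No state change.
Op 9: read(P0, v0) -> 102. No state change.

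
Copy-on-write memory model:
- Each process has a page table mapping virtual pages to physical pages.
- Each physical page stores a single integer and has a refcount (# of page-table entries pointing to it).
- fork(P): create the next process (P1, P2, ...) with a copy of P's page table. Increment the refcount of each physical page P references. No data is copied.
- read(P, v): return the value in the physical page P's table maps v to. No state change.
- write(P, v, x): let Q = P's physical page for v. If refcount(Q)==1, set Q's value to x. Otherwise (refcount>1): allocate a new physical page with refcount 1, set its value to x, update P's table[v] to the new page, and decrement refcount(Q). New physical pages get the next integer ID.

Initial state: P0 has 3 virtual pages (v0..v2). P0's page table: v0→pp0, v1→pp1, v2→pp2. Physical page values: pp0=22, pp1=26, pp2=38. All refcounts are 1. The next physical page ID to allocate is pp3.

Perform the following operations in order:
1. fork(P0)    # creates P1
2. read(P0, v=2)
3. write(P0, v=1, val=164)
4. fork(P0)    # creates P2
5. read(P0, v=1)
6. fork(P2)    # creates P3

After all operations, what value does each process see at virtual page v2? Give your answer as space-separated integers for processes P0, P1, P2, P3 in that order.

Op 1: fork(P0) -> P1. 3 ppages; refcounts: pp0:2 pp1:2 pp2:2
Op 2: read(P0, v2) -> 38. No state change.
Op 3: write(P0, v1, 164). refcount(pp1)=2>1 -> COPY to pp3. 4 ppages; refcounts: pp0:2 pp1:1 pp2:2 pp3:1
Op 4: fork(P0) -> P2. 4 ppages; refcounts: pp0:3 pp1:1 pp2:3 pp3:2
Op 5: read(P0, v1) -> 164. No state change.
Op 6: fork(P2) -> P3. 4 ppages; refcounts: pp0:4 pp1:1 pp2:4 pp3:3
P0: v2 -> pp2 = 38
P1: v2 -> pp2 = 38
P2: v2 -> pp2 = 38
P3: v2 -> pp2 = 38

Answer: 38 38 38 38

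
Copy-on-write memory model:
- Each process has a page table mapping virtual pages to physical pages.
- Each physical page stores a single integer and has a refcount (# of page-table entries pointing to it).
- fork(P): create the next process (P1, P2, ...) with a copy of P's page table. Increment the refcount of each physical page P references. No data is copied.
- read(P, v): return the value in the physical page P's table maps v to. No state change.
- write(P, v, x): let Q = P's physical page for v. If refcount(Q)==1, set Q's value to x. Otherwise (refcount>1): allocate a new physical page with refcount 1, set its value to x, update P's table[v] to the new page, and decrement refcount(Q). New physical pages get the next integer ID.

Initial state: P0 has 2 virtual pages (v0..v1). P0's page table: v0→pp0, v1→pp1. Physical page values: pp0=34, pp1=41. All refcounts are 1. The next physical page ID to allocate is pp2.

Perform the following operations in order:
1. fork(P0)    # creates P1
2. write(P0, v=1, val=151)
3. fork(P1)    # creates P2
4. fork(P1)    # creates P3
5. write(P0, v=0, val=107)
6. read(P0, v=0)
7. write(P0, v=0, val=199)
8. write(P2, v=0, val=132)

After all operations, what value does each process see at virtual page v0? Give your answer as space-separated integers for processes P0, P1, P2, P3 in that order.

Answer: 199 34 132 34

Derivation:
Op 1: fork(P0) -> P1. 2 ppages; refcounts: pp0:2 pp1:2
Op 2: write(P0, v1, 151). refcount(pp1)=2>1 -> COPY to pp2. 3 ppages; refcounts: pp0:2 pp1:1 pp2:1
Op 3: fork(P1) -> P2. 3 ppages; refcounts: pp0:3 pp1:2 pp2:1
Op 4: fork(P1) -> P3. 3 ppages; refcounts: pp0:4 pp1:3 pp2:1
Op 5: write(P0, v0, 107). refcount(pp0)=4>1 -> COPY to pp3. 4 ppages; refcounts: pp0:3 pp1:3 pp2:1 pp3:1
Op 6: read(P0, v0) -> 107. No state change.
Op 7: write(P0, v0, 199). refcount(pp3)=1 -> write in place. 4 ppages; refcounts: pp0:3 pp1:3 pp2:1 pp3:1
Op 8: write(P2, v0, 132). refcount(pp0)=3>1 -> COPY to pp4. 5 ppages; refcounts: pp0:2 pp1:3 pp2:1 pp3:1 pp4:1
P0: v0 -> pp3 = 199
P1: v0 -> pp0 = 34
P2: v0 -> pp4 = 132
P3: v0 -> pp0 = 34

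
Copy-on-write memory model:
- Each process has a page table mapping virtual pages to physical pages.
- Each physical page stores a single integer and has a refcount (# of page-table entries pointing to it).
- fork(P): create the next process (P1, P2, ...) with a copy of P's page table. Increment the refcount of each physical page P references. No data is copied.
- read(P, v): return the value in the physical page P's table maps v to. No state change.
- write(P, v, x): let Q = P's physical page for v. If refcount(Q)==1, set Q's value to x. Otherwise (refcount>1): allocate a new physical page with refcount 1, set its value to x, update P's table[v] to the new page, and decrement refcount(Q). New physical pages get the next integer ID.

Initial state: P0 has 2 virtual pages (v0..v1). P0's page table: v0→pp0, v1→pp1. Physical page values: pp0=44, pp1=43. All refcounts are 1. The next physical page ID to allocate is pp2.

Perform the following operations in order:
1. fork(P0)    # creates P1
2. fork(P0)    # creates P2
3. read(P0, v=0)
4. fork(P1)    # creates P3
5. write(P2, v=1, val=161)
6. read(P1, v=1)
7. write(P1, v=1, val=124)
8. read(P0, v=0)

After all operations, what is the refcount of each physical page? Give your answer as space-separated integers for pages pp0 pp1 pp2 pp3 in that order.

Answer: 4 2 1 1

Derivation:
Op 1: fork(P0) -> P1. 2 ppages; refcounts: pp0:2 pp1:2
Op 2: fork(P0) -> P2. 2 ppages; refcounts: pp0:3 pp1:3
Op 3: read(P0, v0) -> 44. No state change.
Op 4: fork(P1) -> P3. 2 ppages; refcounts: pp0:4 pp1:4
Op 5: write(P2, v1, 161). refcount(pp1)=4>1 -> COPY to pp2. 3 ppages; refcounts: pp0:4 pp1:3 pp2:1
Op 6: read(P1, v1) -> 43. No state change.
Op 7: write(P1, v1, 124). refcount(pp1)=3>1 -> COPY to pp3. 4 ppages; refcounts: pp0:4 pp1:2 pp2:1 pp3:1
Op 8: read(P0, v0) -> 44. No state change.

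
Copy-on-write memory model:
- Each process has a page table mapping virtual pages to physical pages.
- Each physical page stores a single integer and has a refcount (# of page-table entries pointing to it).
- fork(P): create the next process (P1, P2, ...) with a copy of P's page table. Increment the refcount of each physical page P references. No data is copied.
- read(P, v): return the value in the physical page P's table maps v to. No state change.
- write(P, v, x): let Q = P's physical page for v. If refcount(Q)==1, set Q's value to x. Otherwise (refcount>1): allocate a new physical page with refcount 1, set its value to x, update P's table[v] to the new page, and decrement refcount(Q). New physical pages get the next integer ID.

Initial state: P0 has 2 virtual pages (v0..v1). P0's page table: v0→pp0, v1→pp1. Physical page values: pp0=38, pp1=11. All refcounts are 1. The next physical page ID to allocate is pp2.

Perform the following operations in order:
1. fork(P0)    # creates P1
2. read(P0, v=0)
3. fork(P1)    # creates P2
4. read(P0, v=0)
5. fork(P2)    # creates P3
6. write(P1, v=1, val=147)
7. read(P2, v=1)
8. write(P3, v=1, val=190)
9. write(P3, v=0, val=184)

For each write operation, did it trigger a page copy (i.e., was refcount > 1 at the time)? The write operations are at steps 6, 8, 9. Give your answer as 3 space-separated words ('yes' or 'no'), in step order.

Op 1: fork(P0) -> P1. 2 ppages; refcounts: pp0:2 pp1:2
Op 2: read(P0, v0) -> 38. No state change.
Op 3: fork(P1) -> P2. 2 ppages; refcounts: pp0:3 pp1:3
Op 4: read(P0, v0) -> 38. No state change.
Op 5: fork(P2) -> P3. 2 ppages; refcounts: pp0:4 pp1:4
Op 6: write(P1, v1, 147). refcount(pp1)=4>1 -> COPY to pp2. 3 ppages; refcounts: pp0:4 pp1:3 pp2:1
Op 7: read(P2, v1) -> 11. No state change.
Op 8: write(P3, v1, 190). refcount(pp1)=3>1 -> COPY to pp3. 4 ppages; refcounts: pp0:4 pp1:2 pp2:1 pp3:1
Op 9: write(P3, v0, 184). refcount(pp0)=4>1 -> COPY to pp4. 5 ppages; refcounts: pp0:3 pp1:2 pp2:1 pp3:1 pp4:1

yes yes yes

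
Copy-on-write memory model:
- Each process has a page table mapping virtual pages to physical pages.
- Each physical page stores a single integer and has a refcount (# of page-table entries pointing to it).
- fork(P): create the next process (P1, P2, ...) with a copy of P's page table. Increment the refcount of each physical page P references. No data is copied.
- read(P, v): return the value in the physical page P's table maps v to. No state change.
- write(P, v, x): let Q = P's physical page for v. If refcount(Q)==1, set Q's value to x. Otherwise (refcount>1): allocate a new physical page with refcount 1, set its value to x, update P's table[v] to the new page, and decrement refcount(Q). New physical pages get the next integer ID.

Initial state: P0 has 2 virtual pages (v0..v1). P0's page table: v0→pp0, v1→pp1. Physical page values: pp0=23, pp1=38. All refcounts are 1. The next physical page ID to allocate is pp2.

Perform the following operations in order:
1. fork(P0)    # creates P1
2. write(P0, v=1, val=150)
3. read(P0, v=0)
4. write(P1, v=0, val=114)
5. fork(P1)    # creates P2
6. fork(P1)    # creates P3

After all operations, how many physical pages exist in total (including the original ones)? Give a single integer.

Answer: 4

Derivation:
Op 1: fork(P0) -> P1. 2 ppages; refcounts: pp0:2 pp1:2
Op 2: write(P0, v1, 150). refcount(pp1)=2>1 -> COPY to pp2. 3 ppages; refcounts: pp0:2 pp1:1 pp2:1
Op 3: read(P0, v0) -> 23. No state change.
Op 4: write(P1, v0, 114). refcount(pp0)=2>1 -> COPY to pp3. 4 ppages; refcounts: pp0:1 pp1:1 pp2:1 pp3:1
Op 5: fork(P1) -> P2. 4 ppages; refcounts: pp0:1 pp1:2 pp2:1 pp3:2
Op 6: fork(P1) -> P3. 4 ppages; refcounts: pp0:1 pp1:3 pp2:1 pp3:3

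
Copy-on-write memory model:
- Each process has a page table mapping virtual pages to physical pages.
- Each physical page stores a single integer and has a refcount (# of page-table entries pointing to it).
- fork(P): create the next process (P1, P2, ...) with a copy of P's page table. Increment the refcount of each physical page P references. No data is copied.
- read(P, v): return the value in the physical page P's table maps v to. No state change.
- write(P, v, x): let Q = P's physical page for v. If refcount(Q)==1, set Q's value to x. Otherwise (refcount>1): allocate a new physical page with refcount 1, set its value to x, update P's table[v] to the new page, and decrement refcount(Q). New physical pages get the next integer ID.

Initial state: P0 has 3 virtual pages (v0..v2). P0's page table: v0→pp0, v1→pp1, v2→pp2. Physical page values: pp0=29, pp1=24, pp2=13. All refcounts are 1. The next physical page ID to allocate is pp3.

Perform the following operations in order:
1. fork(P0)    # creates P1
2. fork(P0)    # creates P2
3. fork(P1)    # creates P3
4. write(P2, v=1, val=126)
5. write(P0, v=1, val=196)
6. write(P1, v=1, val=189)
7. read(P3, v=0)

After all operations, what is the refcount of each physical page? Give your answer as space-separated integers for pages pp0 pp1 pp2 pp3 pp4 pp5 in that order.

Op 1: fork(P0) -> P1. 3 ppages; refcounts: pp0:2 pp1:2 pp2:2
Op 2: fork(P0) -> P2. 3 ppages; refcounts: pp0:3 pp1:3 pp2:3
Op 3: fork(P1) -> P3. 3 ppages; refcounts: pp0:4 pp1:4 pp2:4
Op 4: write(P2, v1, 126). refcount(pp1)=4>1 -> COPY to pp3. 4 ppages; refcounts: pp0:4 pp1:3 pp2:4 pp3:1
Op 5: write(P0, v1, 196). refcount(pp1)=3>1 -> COPY to pp4. 5 ppages; refcounts: pp0:4 pp1:2 pp2:4 pp3:1 pp4:1
Op 6: write(P1, v1, 189). refcount(pp1)=2>1 -> COPY to pp5. 6 ppages; refcounts: pp0:4 pp1:1 pp2:4 pp3:1 pp4:1 pp5:1
Op 7: read(P3, v0) -> 29. No state change.

Answer: 4 1 4 1 1 1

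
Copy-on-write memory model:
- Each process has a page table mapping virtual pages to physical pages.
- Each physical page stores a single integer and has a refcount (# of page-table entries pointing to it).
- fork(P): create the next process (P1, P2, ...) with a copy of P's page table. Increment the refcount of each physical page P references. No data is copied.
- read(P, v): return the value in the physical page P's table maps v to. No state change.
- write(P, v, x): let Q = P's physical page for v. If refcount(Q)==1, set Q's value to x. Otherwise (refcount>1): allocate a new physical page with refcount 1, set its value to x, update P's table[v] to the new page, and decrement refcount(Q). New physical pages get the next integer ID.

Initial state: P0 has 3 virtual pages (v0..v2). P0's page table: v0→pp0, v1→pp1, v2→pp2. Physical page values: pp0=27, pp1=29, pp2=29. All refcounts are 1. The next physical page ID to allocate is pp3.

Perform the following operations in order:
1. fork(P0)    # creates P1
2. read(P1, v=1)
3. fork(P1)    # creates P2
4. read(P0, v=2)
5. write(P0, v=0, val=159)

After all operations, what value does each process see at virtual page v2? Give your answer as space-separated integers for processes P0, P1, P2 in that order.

Answer: 29 29 29

Derivation:
Op 1: fork(P0) -> P1. 3 ppages; refcounts: pp0:2 pp1:2 pp2:2
Op 2: read(P1, v1) -> 29. No state change.
Op 3: fork(P1) -> P2. 3 ppages; refcounts: pp0:3 pp1:3 pp2:3
Op 4: read(P0, v2) -> 29. No state change.
Op 5: write(P0, v0, 159). refcount(pp0)=3>1 -> COPY to pp3. 4 ppages; refcounts: pp0:2 pp1:3 pp2:3 pp3:1
P0: v2 -> pp2 = 29
P1: v2 -> pp2 = 29
P2: v2 -> pp2 = 29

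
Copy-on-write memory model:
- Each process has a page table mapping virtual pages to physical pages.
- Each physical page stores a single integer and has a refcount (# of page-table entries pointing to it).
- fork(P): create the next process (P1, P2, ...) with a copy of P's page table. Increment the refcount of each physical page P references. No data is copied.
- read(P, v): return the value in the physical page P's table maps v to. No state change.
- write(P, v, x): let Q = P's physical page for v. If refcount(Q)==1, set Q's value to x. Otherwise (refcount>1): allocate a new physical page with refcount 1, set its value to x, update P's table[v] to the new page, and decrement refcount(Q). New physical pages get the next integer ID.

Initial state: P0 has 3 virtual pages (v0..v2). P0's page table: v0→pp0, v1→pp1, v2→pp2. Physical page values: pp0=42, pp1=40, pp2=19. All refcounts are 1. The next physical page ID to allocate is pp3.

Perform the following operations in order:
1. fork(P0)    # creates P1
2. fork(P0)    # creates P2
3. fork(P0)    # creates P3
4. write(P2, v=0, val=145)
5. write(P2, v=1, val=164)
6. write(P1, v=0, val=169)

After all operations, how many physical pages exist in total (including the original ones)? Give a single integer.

Answer: 6

Derivation:
Op 1: fork(P0) -> P1. 3 ppages; refcounts: pp0:2 pp1:2 pp2:2
Op 2: fork(P0) -> P2. 3 ppages; refcounts: pp0:3 pp1:3 pp2:3
Op 3: fork(P0) -> P3. 3 ppages; refcounts: pp0:4 pp1:4 pp2:4
Op 4: write(P2, v0, 145). refcount(pp0)=4>1 -> COPY to pp3. 4 ppages; refcounts: pp0:3 pp1:4 pp2:4 pp3:1
Op 5: write(P2, v1, 164). refcount(pp1)=4>1 -> COPY to pp4. 5 ppages; refcounts: pp0:3 pp1:3 pp2:4 pp3:1 pp4:1
Op 6: write(P1, v0, 169). refcount(pp0)=3>1 -> COPY to pp5. 6 ppages; refcounts: pp0:2 pp1:3 pp2:4 pp3:1 pp4:1 pp5:1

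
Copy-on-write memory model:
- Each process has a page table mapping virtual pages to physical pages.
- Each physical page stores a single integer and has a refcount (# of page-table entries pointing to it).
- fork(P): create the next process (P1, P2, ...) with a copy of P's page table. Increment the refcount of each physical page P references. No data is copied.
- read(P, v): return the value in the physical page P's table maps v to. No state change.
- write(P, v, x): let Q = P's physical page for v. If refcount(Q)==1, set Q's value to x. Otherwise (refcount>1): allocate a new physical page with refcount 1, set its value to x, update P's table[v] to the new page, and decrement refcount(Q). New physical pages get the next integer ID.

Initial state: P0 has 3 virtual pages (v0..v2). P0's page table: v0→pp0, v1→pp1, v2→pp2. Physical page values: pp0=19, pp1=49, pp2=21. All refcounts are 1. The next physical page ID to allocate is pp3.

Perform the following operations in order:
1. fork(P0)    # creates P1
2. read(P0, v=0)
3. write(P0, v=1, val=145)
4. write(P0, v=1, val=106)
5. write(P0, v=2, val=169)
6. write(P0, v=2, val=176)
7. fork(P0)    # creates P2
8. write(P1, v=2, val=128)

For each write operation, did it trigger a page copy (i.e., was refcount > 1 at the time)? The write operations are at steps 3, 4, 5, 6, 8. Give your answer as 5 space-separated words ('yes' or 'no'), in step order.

Op 1: fork(P0) -> P1. 3 ppages; refcounts: pp0:2 pp1:2 pp2:2
Op 2: read(P0, v0) -> 19. No state change.
Op 3: write(P0, v1, 145). refcount(pp1)=2>1 -> COPY to pp3. 4 ppages; refcounts: pp0:2 pp1:1 pp2:2 pp3:1
Op 4: write(P0, v1, 106). refcount(pp3)=1 -> write in place. 4 ppages; refcounts: pp0:2 pp1:1 pp2:2 pp3:1
Op 5: write(P0, v2, 169). refcount(pp2)=2>1 -> COPY to pp4. 5 ppages; refcounts: pp0:2 pp1:1 pp2:1 pp3:1 pp4:1
Op 6: write(P0, v2, 176). refcount(pp4)=1 -> write in place. 5 ppages; refcounts: pp0:2 pp1:1 pp2:1 pp3:1 pp4:1
Op 7: fork(P0) -> P2. 5 ppages; refcounts: pp0:3 pp1:1 pp2:1 pp3:2 pp4:2
Op 8: write(P1, v2, 128). refcount(pp2)=1 -> write in place. 5 ppages; refcounts: pp0:3 pp1:1 pp2:1 pp3:2 pp4:2

yes no yes no no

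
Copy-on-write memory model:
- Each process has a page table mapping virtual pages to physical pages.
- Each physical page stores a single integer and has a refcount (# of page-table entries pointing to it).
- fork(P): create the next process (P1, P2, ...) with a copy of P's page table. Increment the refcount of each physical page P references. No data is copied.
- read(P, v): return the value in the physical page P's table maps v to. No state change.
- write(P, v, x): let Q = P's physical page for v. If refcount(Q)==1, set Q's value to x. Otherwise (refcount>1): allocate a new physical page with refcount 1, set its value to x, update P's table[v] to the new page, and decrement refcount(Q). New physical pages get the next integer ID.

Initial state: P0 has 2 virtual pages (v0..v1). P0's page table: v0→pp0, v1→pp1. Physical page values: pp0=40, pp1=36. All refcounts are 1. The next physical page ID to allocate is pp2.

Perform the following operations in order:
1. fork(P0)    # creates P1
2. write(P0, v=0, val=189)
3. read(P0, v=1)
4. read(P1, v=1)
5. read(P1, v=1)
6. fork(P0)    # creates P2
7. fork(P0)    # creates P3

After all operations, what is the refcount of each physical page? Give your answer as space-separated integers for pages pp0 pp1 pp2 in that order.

Answer: 1 4 3

Derivation:
Op 1: fork(P0) -> P1. 2 ppages; refcounts: pp0:2 pp1:2
Op 2: write(P0, v0, 189). refcount(pp0)=2>1 -> COPY to pp2. 3 ppages; refcounts: pp0:1 pp1:2 pp2:1
Op 3: read(P0, v1) -> 36. No state change.
Op 4: read(P1, v1) -> 36. No state change.
Op 5: read(P1, v1) -> 36. No state change.
Op 6: fork(P0) -> P2. 3 ppages; refcounts: pp0:1 pp1:3 pp2:2
Op 7: fork(P0) -> P3. 3 ppages; refcounts: pp0:1 pp1:4 pp2:3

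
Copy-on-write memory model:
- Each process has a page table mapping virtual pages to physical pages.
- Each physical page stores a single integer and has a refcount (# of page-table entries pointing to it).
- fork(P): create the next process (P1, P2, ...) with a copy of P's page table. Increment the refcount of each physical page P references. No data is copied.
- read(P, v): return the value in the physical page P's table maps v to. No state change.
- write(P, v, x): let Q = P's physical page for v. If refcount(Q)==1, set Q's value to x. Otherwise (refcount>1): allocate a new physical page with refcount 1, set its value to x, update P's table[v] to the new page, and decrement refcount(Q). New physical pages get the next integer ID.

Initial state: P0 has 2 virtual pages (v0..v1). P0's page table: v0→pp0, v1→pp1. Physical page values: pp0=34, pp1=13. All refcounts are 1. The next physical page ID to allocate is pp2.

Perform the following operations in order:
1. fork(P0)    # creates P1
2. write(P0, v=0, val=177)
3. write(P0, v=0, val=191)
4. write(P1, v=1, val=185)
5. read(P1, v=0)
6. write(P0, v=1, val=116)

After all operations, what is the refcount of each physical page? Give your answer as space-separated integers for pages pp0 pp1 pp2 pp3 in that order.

Answer: 1 1 1 1

Derivation:
Op 1: fork(P0) -> P1. 2 ppages; refcounts: pp0:2 pp1:2
Op 2: write(P0, v0, 177). refcount(pp0)=2>1 -> COPY to pp2. 3 ppages; refcounts: pp0:1 pp1:2 pp2:1
Op 3: write(P0, v0, 191). refcount(pp2)=1 -> write in place. 3 ppages; refcounts: pp0:1 pp1:2 pp2:1
Op 4: write(P1, v1, 185). refcount(pp1)=2>1 -> COPY to pp3. 4 ppages; refcounts: pp0:1 pp1:1 pp2:1 pp3:1
Op 5: read(P1, v0) -> 34. No state change.
Op 6: write(P0, v1, 116). refcount(pp1)=1 -> write in place. 4 ppages; refcounts: pp0:1 pp1:1 pp2:1 pp3:1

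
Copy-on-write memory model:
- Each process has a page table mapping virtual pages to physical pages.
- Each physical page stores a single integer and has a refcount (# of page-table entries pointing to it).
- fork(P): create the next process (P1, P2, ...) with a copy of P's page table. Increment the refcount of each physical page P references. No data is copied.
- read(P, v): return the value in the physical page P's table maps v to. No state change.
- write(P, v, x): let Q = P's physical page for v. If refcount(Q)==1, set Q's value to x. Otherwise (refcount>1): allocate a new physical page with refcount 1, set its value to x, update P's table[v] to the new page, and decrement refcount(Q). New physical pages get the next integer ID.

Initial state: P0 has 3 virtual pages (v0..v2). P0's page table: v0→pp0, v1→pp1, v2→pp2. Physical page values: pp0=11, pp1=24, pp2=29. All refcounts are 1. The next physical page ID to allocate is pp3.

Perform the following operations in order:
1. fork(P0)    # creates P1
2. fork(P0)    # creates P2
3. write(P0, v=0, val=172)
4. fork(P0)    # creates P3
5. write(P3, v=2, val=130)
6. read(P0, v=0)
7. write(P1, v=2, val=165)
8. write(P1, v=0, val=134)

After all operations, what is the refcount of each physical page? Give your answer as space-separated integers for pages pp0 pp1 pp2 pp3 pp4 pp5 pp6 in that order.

Answer: 1 4 2 2 1 1 1

Derivation:
Op 1: fork(P0) -> P1. 3 ppages; refcounts: pp0:2 pp1:2 pp2:2
Op 2: fork(P0) -> P2. 3 ppages; refcounts: pp0:3 pp1:3 pp2:3
Op 3: write(P0, v0, 172). refcount(pp0)=3>1 -> COPY to pp3. 4 ppages; refcounts: pp0:2 pp1:3 pp2:3 pp3:1
Op 4: fork(P0) -> P3. 4 ppages; refcounts: pp0:2 pp1:4 pp2:4 pp3:2
Op 5: write(P3, v2, 130). refcount(pp2)=4>1 -> COPY to pp4. 5 ppages; refcounts: pp0:2 pp1:4 pp2:3 pp3:2 pp4:1
Op 6: read(P0, v0) -> 172. No state change.
Op 7: write(P1, v2, 165). refcount(pp2)=3>1 -> COPY to pp5. 6 ppages; refcounts: pp0:2 pp1:4 pp2:2 pp3:2 pp4:1 pp5:1
Op 8: write(P1, v0, 134). refcount(pp0)=2>1 -> COPY to pp6. 7 ppages; refcounts: pp0:1 pp1:4 pp2:2 pp3:2 pp4:1 pp5:1 pp6:1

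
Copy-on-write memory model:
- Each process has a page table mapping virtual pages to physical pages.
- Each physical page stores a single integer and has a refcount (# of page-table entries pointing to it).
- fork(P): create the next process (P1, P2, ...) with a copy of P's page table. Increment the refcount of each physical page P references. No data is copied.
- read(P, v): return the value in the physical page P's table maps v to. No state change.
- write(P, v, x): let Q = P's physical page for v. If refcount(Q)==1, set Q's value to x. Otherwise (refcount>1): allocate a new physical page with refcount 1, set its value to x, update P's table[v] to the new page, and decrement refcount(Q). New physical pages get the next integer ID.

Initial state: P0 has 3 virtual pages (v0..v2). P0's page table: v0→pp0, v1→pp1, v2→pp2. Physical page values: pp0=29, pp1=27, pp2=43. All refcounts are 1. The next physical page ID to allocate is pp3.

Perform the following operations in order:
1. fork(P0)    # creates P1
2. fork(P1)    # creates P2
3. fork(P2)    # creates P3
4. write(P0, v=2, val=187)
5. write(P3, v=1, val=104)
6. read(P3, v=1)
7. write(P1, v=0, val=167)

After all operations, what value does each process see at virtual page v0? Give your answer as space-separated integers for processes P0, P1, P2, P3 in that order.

Op 1: fork(P0) -> P1. 3 ppages; refcounts: pp0:2 pp1:2 pp2:2
Op 2: fork(P1) -> P2. 3 ppages; refcounts: pp0:3 pp1:3 pp2:3
Op 3: fork(P2) -> P3. 3 ppages; refcounts: pp0:4 pp1:4 pp2:4
Op 4: write(P0, v2, 187). refcount(pp2)=4>1 -> COPY to pp3. 4 ppages; refcounts: pp0:4 pp1:4 pp2:3 pp3:1
Op 5: write(P3, v1, 104). refcount(pp1)=4>1 -> COPY to pp4. 5 ppages; refcounts: pp0:4 pp1:3 pp2:3 pp3:1 pp4:1
Op 6: read(P3, v1) -> 104. No state change.
Op 7: write(P1, v0, 167). refcount(pp0)=4>1 -> COPY to pp5. 6 ppages; refcounts: pp0:3 pp1:3 pp2:3 pp3:1 pp4:1 pp5:1
P0: v0 -> pp0 = 29
P1: v0 -> pp5 = 167
P2: v0 -> pp0 = 29
P3: v0 -> pp0 = 29

Answer: 29 167 29 29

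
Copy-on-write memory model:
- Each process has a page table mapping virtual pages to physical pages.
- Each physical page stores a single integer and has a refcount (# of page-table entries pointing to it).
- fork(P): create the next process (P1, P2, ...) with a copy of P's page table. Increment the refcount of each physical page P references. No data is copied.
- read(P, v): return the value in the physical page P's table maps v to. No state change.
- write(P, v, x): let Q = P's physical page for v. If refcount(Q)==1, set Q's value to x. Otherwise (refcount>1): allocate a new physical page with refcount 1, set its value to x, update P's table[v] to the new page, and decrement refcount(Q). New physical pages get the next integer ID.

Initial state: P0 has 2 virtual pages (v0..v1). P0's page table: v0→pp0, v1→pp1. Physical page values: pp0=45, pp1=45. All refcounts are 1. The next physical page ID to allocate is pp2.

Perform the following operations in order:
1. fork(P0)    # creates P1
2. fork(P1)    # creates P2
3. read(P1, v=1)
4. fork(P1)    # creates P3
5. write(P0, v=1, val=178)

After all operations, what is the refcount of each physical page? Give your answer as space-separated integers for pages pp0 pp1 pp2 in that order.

Op 1: fork(P0) -> P1. 2 ppages; refcounts: pp0:2 pp1:2
Op 2: fork(P1) -> P2. 2 ppages; refcounts: pp0:3 pp1:3
Op 3: read(P1, v1) -> 45. No state change.
Op 4: fork(P1) -> P3. 2 ppages; refcounts: pp0:4 pp1:4
Op 5: write(P0, v1, 178). refcount(pp1)=4>1 -> COPY to pp2. 3 ppages; refcounts: pp0:4 pp1:3 pp2:1

Answer: 4 3 1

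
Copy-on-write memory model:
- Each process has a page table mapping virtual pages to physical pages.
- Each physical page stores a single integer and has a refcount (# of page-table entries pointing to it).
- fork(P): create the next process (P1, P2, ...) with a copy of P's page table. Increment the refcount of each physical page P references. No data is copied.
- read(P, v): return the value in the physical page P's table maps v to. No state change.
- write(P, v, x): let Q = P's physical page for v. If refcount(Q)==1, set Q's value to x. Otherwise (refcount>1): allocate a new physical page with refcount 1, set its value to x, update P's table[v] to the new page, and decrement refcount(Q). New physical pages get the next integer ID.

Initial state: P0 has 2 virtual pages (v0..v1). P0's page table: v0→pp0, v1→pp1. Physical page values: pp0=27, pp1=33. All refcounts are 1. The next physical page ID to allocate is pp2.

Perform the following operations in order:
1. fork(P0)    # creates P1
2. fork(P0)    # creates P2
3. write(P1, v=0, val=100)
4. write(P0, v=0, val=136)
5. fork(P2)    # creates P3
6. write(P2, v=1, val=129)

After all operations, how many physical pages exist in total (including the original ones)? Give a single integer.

Answer: 5

Derivation:
Op 1: fork(P0) -> P1. 2 ppages; refcounts: pp0:2 pp1:2
Op 2: fork(P0) -> P2. 2 ppages; refcounts: pp0:3 pp1:3
Op 3: write(P1, v0, 100). refcount(pp0)=3>1 -> COPY to pp2. 3 ppages; refcounts: pp0:2 pp1:3 pp2:1
Op 4: write(P0, v0, 136). refcount(pp0)=2>1 -> COPY to pp3. 4 ppages; refcounts: pp0:1 pp1:3 pp2:1 pp3:1
Op 5: fork(P2) -> P3. 4 ppages; refcounts: pp0:2 pp1:4 pp2:1 pp3:1
Op 6: write(P2, v1, 129). refcount(pp1)=4>1 -> COPY to pp4. 5 ppages; refcounts: pp0:2 pp1:3 pp2:1 pp3:1 pp4:1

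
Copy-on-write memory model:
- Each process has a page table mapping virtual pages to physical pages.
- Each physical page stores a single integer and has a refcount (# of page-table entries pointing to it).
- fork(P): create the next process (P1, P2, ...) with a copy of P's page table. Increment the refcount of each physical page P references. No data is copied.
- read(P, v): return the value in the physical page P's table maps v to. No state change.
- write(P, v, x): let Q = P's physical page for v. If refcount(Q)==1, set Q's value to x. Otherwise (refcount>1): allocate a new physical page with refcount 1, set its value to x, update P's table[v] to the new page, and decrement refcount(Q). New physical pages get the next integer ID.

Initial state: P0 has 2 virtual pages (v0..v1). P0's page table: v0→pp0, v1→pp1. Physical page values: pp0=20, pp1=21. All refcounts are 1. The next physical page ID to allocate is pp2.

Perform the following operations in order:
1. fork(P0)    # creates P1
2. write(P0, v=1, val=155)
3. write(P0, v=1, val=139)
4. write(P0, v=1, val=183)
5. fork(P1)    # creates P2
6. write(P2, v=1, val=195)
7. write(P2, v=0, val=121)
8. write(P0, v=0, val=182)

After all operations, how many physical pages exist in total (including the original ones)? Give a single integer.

Op 1: fork(P0) -> P1. 2 ppages; refcounts: pp0:2 pp1:2
Op 2: write(P0, v1, 155). refcount(pp1)=2>1 -> COPY to pp2. 3 ppages; refcounts: pp0:2 pp1:1 pp2:1
Op 3: write(P0, v1, 139). refcount(pp2)=1 -> write in place. 3 ppages; refcounts: pp0:2 pp1:1 pp2:1
Op 4: write(P0, v1, 183). refcount(pp2)=1 -> write in place. 3 ppages; refcounts: pp0:2 pp1:1 pp2:1
Op 5: fork(P1) -> P2. 3 ppages; refcounts: pp0:3 pp1:2 pp2:1
Op 6: write(P2, v1, 195). refcount(pp1)=2>1 -> COPY to pp3. 4 ppages; refcounts: pp0:3 pp1:1 pp2:1 pp3:1
Op 7: write(P2, v0, 121). refcount(pp0)=3>1 -> COPY to pp4. 5 ppages; refcounts: pp0:2 pp1:1 pp2:1 pp3:1 pp4:1
Op 8: write(P0, v0, 182). refcount(pp0)=2>1 -> COPY to pp5. 6 ppages; refcounts: pp0:1 pp1:1 pp2:1 pp3:1 pp4:1 pp5:1

Answer: 6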